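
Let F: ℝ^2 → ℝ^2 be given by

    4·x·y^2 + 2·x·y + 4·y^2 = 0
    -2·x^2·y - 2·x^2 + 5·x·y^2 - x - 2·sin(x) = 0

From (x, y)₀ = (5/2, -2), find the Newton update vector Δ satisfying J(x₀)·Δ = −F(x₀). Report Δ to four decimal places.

At (5/2, -2): F = (46.0000, 58.803056).
Jacobian J = [[4·y^2 + 2·y, 8·x·y + 2·x + 8·y], [-4·x·y - 4·x + 5·y^2 - 2·cos(x) - 1, -2·x^2 + 10·x·y]].
At the point, J = [[12.0000, -51.0000], [30.602287, -62.5000]] (det J = 810.716649).
Solving J·Δ = −F gives Δ = (-0.1529, 0.8660).

(-0.1529, 0.8660)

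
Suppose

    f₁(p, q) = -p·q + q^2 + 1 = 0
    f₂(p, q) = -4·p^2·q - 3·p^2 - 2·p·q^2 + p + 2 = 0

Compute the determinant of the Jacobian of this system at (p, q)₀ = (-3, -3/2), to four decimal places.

-81.0000

J = [[-q, -p + 2·q], [-8·p·q - 6·p - 2·q^2 + 1, -4·p^2 - 4·p·q]].
At the point, J = [[1.5000, 0.0000], [-21.5000, -54.0000]].
det J = -81.0000.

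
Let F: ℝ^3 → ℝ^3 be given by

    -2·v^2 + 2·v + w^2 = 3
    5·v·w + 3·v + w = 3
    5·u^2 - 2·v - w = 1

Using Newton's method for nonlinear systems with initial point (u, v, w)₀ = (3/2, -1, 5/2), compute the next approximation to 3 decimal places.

(0.904, -0.182, 1.669)

At (3/2, -1, 5/2): F = (-0.750, -16.000, 9.750).
Jacobian J = [[0, -4·v + 2, 2·w], [0, 5·w + 3, 5·v + 1], [10·u, -2, -1]].
At the point, J = [[0.000, 6.000, 5.000], [0.000, 15.500, -4.000], [15.000, -2.000, -1.000]] (det J = -1522.500).
Solving J·Δ = −F gives Δ = (-0.596, 0.818, -0.831).
Then the next iterate is (u, v, w)₁ = (0.904, -0.182, 1.669).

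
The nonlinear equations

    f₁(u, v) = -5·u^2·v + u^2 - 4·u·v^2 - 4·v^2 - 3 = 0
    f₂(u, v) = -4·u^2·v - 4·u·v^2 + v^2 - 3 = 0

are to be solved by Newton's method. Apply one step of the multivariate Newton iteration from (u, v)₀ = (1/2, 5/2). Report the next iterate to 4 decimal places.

(0.3778, 1.2548)

At (1/2, 5/2): F = (-43.3750, -11.7500).
Jacobian J = [[-10·u·v + 2·u - 4·v^2, -5·u^2 - 8·u·v - 8·v], [-8·u·v - 4·v^2, -4·u^2 - 8·u·v + 2·v]].
At the point, J = [[-36.5000, -31.2500], [-35.0000, -6.0000]] (det J = -874.7500).
Solving J·Δ = −F gives Δ = (-0.1222, -1.2452).
Then the next iterate is (u, v)₁ = (0.3778, 1.2548).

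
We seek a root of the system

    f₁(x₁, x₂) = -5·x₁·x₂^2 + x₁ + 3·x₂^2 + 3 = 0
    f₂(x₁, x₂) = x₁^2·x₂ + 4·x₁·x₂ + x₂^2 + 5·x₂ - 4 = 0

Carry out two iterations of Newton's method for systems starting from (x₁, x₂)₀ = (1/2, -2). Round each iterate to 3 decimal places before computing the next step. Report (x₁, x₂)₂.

(0.452, 0.686)

At (1/2, -2): F = (5.500, -14.500).
Jacobian J = [[-5·x₂^2 + 1, -10·x₁·x₂ + 6·x₂], [2·x₁·x₂ + 4·x₂, x₁^2 + 4·x₁ + 2·x₂ + 5]].
At the point, J = [[-19.000, -2.000], [-10.000, 3.250]] (det J = -81.750).
Solving J·Δ = −F gives Δ = (-0.136, 4.043).
Then the next iterate is (x₁, x₂)₁ = (0.364, 2.043).
Round to (0.364, 2.043) and repeat: F = (8.28914, 13.63415), J = [[-19.86925, 4.82148], [9.65930, 10.67450]].
Δ = (0.088, -1.357), so (x₁, x₂)₂ = (0.452, 0.686).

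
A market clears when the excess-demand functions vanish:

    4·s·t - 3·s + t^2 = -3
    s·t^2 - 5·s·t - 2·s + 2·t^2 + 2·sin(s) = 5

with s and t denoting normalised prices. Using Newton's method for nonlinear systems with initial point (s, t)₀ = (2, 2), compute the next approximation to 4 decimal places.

(0.2632, 1.3070)

At (2, 2): F = (17.0000, -11.181405).
Jacobian J = [[4·t - 3, 4·s + 2·t], [t^2 - 5·t + 2·cos(s) - 2, 2·s·t - 5·s + 4·t]].
At the point, J = [[5.0000, 12.0000], [-8.832294, 6.0000]] (det J = 135.987524).
Solving J·Δ = −F gives Δ = (-1.7368, -0.6930).
Then the next iterate is (s, t)₁ = (0.2632, 1.3070).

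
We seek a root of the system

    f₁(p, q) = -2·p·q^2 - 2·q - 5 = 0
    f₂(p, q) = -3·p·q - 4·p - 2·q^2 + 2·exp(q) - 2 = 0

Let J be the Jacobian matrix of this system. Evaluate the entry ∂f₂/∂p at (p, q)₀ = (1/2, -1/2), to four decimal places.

-2.5000

∂f₂/∂p = -3·q - 4.
At (1/2, -1/2) this is -2.5000.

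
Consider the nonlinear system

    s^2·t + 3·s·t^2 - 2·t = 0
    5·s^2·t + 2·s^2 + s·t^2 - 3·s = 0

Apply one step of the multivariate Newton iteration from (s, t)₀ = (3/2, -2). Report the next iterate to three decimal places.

(0.966, -1.194)

At (3/2, -2): F = (17.500, -16.500).
Jacobian J = [[2·s·t + 3·t^2, s^2 + 6·s·t - 2], [10·s·t + 4·s + t^2 - 3, 5·s^2 + 2·s·t]].
At the point, J = [[6.000, -17.750], [-23.000, 5.250]] (det J = -376.750).
Solving J·Δ = −F gives Δ = (-0.534, 0.806).
Then the next iterate is (s, t)₁ = (0.966, -1.194).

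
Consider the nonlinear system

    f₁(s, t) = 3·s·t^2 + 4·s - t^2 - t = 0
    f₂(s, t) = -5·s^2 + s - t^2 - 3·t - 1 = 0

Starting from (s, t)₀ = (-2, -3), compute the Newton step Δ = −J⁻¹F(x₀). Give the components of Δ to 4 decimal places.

At (-2, -3): F = (-68.0000, -23.0000).
Jacobian J = [[3·t^2 + 4, 6·s·t - 2·t - 1], [-10·s + 1, -2·t - 3]].
At the point, J = [[31.0000, 41.0000], [21.0000, 3.0000]] (det J = -768.0000).
Solving J·Δ = −F gives Δ = (0.9622, 0.9310).

(0.9622, 0.9310)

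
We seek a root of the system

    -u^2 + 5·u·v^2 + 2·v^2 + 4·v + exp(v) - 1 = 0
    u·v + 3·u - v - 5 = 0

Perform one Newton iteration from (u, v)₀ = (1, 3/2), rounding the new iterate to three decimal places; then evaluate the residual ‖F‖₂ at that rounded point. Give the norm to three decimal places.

3.490

At (1, 3/2): F = (24.23169, -2.000).
Jacobian J = [[-2·u + 5·v^2, 10·u·v + 4·v + exp(v) + 4], [v + 3, u - 1]].
At the point, J = [[9.250, 29.48169], [4.500, 0.000]] (det J = -132.66760).
Solving J·Δ = −F gives Δ = (0.444, -0.961).
Then the next iterate is (u, v)₁ = (1.444, 0.539).
Re-evaluating at (1.444, 0.539): F = (3.46376, -0.42868), so ‖F‖₂ = 3.490.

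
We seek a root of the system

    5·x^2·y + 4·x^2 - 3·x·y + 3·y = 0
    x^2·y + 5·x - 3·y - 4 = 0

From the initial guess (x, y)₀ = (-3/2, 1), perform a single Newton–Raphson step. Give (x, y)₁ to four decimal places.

At (-3/2, 1): F = (27.7500, -12.2500).
Jacobian J = [[10·x·y + 8·x - 3·y, 5·x^2 - 3·x + 3], [2·x·y + 5, x^2 - 3]].
At the point, J = [[-30.0000, 18.7500], [2.0000, -0.7500]] (det J = -15.0000).
Solving J·Δ = −F gives Δ = (13.9250, 20.8000).
Then the next iterate is (x, y)₁ = (12.4250, 21.8000).

(12.4250, 21.8000)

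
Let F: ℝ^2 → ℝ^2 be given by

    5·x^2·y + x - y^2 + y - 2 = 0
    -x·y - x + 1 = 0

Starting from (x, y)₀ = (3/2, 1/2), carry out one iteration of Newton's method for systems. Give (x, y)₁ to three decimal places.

(0.045, 1.121)

At (3/2, 1/2): F = (5.375, -1.250).
Jacobian J = [[10·x·y + 1, 5·x^2 - 2·y + 1], [-y - 1, -x]].
At the point, J = [[8.500, 11.250], [-1.500, -1.500]] (det J = 4.125).
Solving J·Δ = −F gives Δ = (-1.455, 0.621).
Then the next iterate is (x, y)₁ = (0.045, 1.121).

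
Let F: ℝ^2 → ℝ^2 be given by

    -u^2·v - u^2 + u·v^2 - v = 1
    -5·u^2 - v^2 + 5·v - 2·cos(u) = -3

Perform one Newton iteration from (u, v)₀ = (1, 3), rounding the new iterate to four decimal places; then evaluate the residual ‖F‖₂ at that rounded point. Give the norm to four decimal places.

1.2540

At (1, 3): F = (1.0000, 2.919395).
Jacobian J = [[-2·u·v - 2·u + v^2, -u^2 + 2·u·v - 1], [-10·u + 2·sin(u), -2·v + 5]].
At the point, J = [[1.0000, 4.0000], [-8.317058, -1.0000]] (det J = 32.268232).
Solving J·Δ = −F gives Δ = (0.3929, -0.3482).
Then the next iterate is (u, v)₁ = (1.3929, 2.6518).
Re-evaluating at (1.3929, 2.6518): F = (-0.941981, -0.827814), so ‖F‖₂ = 1.2540.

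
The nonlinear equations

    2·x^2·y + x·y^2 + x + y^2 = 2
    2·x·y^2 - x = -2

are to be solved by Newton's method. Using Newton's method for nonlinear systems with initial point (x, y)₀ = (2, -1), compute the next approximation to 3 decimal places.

At (2, -1): F = (-5.000, 4.000).
Jacobian J = [[4·x·y + y^2 + 1, 2·x^2 + 2·x·y + 2·y], [2·y^2 - 1, 4·x·y]].
At the point, J = [[-6.000, 2.000], [1.000, -8.000]] (det J = 46.000).
Solving J·Δ = −F gives Δ = (-0.696, 0.413).
Then the next iterate is (x, y)₁ = (1.304, -0.587).

(1.304, -0.587)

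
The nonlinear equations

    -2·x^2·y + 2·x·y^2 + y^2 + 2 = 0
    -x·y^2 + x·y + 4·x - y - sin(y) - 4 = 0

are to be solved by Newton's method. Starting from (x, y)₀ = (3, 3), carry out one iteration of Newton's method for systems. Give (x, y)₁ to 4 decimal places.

(2.5277, 2.1874)

At (3, 3): F = (11.0000, -13.141120).
Jacobian J = [[-4·x·y + 2·y^2, -2·x^2 + 4·x·y + 2·y], [-y^2 + y + 4, -2·x·y + x - cos(y) - 1]].
At the point, J = [[-18.0000, 24.0000], [-2.0000, -15.010008]] (det J = 318.180135).
Solving J·Δ = −F gives Δ = (-0.4723, -0.8126).
Then the next iterate is (x, y)₁ = (2.5277, 2.1874).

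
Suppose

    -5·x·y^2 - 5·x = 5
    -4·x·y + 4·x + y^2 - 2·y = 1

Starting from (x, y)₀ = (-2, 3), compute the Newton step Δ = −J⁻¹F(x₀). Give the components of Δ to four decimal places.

At (-2, 3): F = (95.0000, 18.0000).
Jacobian J = [[-5·y^2 - 5, -10·x·y], [-4·y + 4, -4·x + 2·y - 2]].
At the point, J = [[-50.0000, 60.0000], [-8.0000, 12.0000]] (det J = -120.0000).
Solving J·Δ = −F gives Δ = (0.5000, -1.1667).

(0.5000, -1.1667)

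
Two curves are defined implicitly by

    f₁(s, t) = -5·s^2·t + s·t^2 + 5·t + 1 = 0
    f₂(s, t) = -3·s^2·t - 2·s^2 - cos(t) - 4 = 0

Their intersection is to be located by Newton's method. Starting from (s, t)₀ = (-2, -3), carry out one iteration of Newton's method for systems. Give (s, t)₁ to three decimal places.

(-1.505, -2.084)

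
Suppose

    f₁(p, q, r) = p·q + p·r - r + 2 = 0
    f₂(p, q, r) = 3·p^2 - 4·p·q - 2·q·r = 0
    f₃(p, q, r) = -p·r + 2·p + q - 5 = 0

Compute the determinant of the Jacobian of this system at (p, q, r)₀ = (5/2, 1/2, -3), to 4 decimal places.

90.7500

J = [[q + r, p, p - 1], [6·p - 4·q, -4·p - 2·r, -2·q], [-r + 2, 1, -p]].
At the point, J = [[-2.5000, 2.5000, 1.5000], [13.0000, -4.0000, -1.0000], [5.0000, 1.0000, -2.5000]].
det J = 90.7500.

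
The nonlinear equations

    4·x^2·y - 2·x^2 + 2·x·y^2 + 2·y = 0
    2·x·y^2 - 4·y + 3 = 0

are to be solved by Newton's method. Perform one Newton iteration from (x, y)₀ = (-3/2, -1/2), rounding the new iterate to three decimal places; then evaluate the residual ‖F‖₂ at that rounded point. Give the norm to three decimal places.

At (-3/2, -1/2): F = (-10.750, 4.250).
Jacobian J = [[8·x·y - 4·x + 2·y^2, 4·x^2 + 4·x·y + 2], [2·y^2, 4·x·y - 4]].
At the point, J = [[12.500, 14.000], [0.500, -1.000]] (det J = -19.500).
Solving J·Δ = −F gives Δ = (-2.500, 3.000).
Then the next iterate is (x, y)₁ = (-4.000, 2.500).
Re-evaluating at (-4.000, 2.500): F = (83.000, -57.000), so ‖F‖₂ = 100.688.

100.688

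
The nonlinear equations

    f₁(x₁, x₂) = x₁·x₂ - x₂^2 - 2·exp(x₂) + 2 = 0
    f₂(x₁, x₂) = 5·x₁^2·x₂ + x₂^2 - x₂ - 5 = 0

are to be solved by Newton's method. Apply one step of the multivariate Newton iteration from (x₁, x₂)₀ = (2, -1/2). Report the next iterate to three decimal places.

(0.069, -0.781)

At (2, -1/2): F = (-0.46306, -14.250).
Jacobian J = [[x₂, x₁ - 2·x₂ - 2·exp(x₂)], [10·x₁·x₂, 5·x₁^2 + 2·x₂ - 1]].
At the point, J = [[-0.500, 1.78694], [-10.000, 18.000]] (det J = 8.86939).
Solving J·Δ = −F gives Δ = (-1.931, -0.281).
Then the next iterate is (x₁, x₂)₁ = (0.069, -0.781).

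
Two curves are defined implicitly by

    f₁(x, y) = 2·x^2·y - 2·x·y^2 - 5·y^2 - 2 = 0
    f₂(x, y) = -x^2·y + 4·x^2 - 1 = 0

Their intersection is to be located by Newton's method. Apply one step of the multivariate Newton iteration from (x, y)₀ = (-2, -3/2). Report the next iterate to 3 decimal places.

(-1.217, -0.557)

At (-2, -3/2): F = (-16.250, 21.000).
Jacobian J = [[4·x·y - 2·y^2, 2·x^2 - 4·x·y - 10·y], [-2·x·y + 8·x, -x^2]].
At the point, J = [[7.500, 11.000], [-22.000, -4.000]] (det J = 212.000).
Solving J·Δ = −F gives Δ = (0.783, 0.943).
Then the next iterate is (x, y)₁ = (-1.217, -0.557).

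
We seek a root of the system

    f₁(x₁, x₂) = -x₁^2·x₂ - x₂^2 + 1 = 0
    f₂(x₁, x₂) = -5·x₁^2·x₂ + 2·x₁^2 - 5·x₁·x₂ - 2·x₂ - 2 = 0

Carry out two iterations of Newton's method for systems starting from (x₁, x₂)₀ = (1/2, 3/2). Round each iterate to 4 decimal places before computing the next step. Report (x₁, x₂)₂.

(-0.8298, 0.8996)

At (1/2, 3/2): F = (-1.6250, -10.1250).
Jacobian J = [[-2·x₁·x₂, -x₁^2 - 2·x₂], [-10·x₁·x₂ + 4·x₁ - 5·x₂, -5·x₁^2 - 5·x₁ - 2]].
At the point, J = [[-1.5000, -3.2500], [-13.0000, -5.7500]] (det J = -33.6250).
Solving J·Δ = −F gives Δ = (-0.7007, -0.1766).
Then the next iterate is (x₁, x₂)₁ = (-0.2007, 1.3234).
Round to (-0.2007, 1.3234) and repeat: F = (-0.804695, -3.504743), J = [[0.531213, -2.687080], [-4.763736, -1.197902]].
Δ = (-0.6291, -0.4238), so (x₁, x₂)₂ = (-0.8298, 0.8996).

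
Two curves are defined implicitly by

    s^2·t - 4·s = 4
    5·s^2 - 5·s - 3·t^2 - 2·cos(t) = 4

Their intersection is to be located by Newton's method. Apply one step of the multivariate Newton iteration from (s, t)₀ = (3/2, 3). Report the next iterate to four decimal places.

(2.5302, 2.1552)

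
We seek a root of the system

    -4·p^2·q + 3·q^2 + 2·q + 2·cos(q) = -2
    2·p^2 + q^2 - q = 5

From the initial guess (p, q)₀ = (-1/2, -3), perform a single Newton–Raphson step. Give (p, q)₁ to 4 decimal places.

(0.3456, -2.1702)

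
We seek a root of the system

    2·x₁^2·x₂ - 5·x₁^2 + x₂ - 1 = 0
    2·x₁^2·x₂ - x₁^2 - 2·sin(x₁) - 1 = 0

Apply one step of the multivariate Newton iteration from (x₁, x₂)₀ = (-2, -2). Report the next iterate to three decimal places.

(-0.613, -3.213)

At (-2, -2): F = (-39.000, -19.18141).
Jacobian J = [[4·x₁·x₂ - 10·x₁, 2·x₁^2 + 1], [4·x₁·x₂ - 2·x₁ - 2·cos(x₁), 2·x₁^2]].
At the point, J = [[36.000, 9.000], [20.83229, 8.000]] (det J = 100.50936).
Solving J·Δ = −F gives Δ = (1.387, -1.213).
Then the next iterate is (x₁, x₂)₁ = (-0.613, -3.213).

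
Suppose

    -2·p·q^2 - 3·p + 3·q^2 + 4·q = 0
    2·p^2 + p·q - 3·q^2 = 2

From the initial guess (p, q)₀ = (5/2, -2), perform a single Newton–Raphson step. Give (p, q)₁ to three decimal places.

(1.472, -0.984)

At (5/2, -2): F = (-23.500, -6.500).
Jacobian J = [[-2·q^2 - 3, -4·p·q + 6·q + 4], [4·p + q, p - 6·q]].
At the point, J = [[-11.000, 12.000], [8.000, 14.500]] (det J = -255.500).
Solving J·Δ = −F gives Δ = (-1.028, 1.016).
Then the next iterate is (p, q)₁ = (1.472, -0.984).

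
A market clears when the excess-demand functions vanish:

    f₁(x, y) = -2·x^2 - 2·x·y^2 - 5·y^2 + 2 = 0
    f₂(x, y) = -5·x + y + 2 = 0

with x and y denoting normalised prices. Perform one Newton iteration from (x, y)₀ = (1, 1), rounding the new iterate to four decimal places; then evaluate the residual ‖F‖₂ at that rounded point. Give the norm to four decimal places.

At (1, 1): F = (-7.0000, -2.0000).
Jacobian J = [[-4·x - 2·y^2, -4·x·y - 10·y], [-5, 1]].
At the point, J = [[-6.0000, -14.0000], [-5.0000, 1.0000]] (det J = -76.0000).
Solving J·Δ = −F gives Δ = (-0.4605, -0.3026).
Then the next iterate is (x, y)₁ = (0.5395, 0.6974).
Re-evaluating at (0.5395, 0.6974): F = (-1.538744, -0.0001), so ‖F‖₂ = 1.5387.

1.5387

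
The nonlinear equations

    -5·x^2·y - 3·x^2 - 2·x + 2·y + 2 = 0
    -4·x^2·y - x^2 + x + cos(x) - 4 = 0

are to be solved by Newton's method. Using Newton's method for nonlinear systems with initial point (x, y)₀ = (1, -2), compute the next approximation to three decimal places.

(1.293, 0.174)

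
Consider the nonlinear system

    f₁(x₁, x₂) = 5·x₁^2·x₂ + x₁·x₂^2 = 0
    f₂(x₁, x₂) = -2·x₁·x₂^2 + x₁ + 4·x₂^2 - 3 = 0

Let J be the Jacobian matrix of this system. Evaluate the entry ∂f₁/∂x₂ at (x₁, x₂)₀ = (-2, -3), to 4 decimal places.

32.0000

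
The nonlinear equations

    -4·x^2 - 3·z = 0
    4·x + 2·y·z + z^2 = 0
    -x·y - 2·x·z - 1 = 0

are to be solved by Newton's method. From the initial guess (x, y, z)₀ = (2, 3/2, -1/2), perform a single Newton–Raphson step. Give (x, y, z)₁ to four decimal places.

At (2, 3/2, -1/2): F = (-14.5000, 6.7500, -2.0000).
Jacobian J = [[-8·x, 0, -3], [4, 2·z, 2·y + 2·z], [-y - 2·z, -x, -2·x]].
At the point, J = [[-16.0000, 0.0000, -3.0000], [4.0000, -1.0000, 2.0000], [-0.5000, -2.0000, -4.0000]] (det J = -102.5000).
Solving J·Δ = −F gives Δ = (-0.6780, 1.6037, -1.2171).
Then the next iterate is (x, y, z)₁ = (1.3220, 3.1037, -1.7171).

(1.3220, 3.1037, -1.7171)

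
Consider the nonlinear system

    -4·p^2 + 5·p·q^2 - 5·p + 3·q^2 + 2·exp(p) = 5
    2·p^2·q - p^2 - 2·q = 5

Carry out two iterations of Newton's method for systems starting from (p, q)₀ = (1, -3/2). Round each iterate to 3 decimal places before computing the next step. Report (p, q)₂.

(-1.163, -1.402)

At (1, -3/2): F = (9.43656, -6.000).
Jacobian J = [[-8·p + 5·q^2 + 2·exp(p) - 5, 10·p·q + 6·q], [4·p·q - 2·p, 2·p^2 - 2]].
At the point, J = [[3.68656, -24.000], [-8.000, 0.000]] (det J = -192.000).
Solving J·Δ = −F gives Δ = (-0.750, 0.278).
Then the next iterate is (p, q)₁ = (0.250, -1.222).
Round to (0.250, -1.222) and repeat: F = (2.41451, -2.77125), J = [[3.03447, -10.387], [-1.722, -1.875]].
Δ = (-1.413, -0.180), so (p, q)₂ = (-1.163, -1.402).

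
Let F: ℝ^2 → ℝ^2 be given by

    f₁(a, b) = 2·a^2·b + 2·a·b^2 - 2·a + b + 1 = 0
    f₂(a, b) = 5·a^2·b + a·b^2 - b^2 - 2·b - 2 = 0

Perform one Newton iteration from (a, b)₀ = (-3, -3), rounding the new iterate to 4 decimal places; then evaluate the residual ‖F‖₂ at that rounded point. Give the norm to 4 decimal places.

At (-3, -3): F = (-104.0000, -167.0000).
Jacobian J = [[4·a·b + 2·b^2 - 2, 2·a^2 + 4·a·b + 1], [10·a·b + b^2, 5·a^2 + 2·a·b - 2·b - 2]].
At the point, J = [[52.0000, 55.0000], [99.0000, 67.0000]] (det J = -1961.0000).
Solving J·Δ = −F gives Δ = (1.1305, 0.8220).
Then the next iterate is (a, b)₁ = (-1.8695, -2.1780).
Re-evaluating at (-1.8695, -2.1780): F = (-30.399986, -49.316881), so ‖F‖₂ = 57.9337.

57.9337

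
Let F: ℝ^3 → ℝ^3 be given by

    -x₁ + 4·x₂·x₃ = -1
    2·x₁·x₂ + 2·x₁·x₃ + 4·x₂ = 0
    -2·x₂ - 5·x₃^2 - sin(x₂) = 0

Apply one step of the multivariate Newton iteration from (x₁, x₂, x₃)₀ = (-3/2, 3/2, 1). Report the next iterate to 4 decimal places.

At (-3/2, 3/2, 1): F = (8.5000, -1.5000, -8.997495).
Jacobian J = [[-1, 4·x₃, 4·x₂], [2·x₂ + 2·x₃, 2·x₁ + 4, 2·x₁], [0, -cos(x₂) - 2, -10·x₃]].
At the point, J = [[-1.0000, 4.0000, 6.0000], [5.0000, 1.0000, -3.0000], [0.0000, -2.070737, -10.0000]] (det J = 154.090096).
Solving J·Δ = −F gives Δ = (0.1117, -1.0842, -0.6752).
Then the next iterate is (x₁, x₂, x₃)₁ = (-1.3883, 0.4158, 0.3248).

(-1.3883, 0.4158, 0.3248)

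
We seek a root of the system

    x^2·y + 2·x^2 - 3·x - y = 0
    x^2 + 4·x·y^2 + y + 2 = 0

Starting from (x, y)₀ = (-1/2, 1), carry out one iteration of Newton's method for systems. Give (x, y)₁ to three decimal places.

At (-1/2, 1): F = (1.250, 1.250).
Jacobian J = [[2·x·y + 4·x - 3, x^2 - 1], [2·x + 4·y^2, 8·x·y + 1]].
At the point, J = [[-6.000, -0.750], [3.000, -3.000]] (det J = 20.250).
Solving J·Δ = −F gives Δ = (0.139, 0.556).
Then the next iterate is (x, y)₁ = (-0.361, 1.556).

(-0.361, 1.556)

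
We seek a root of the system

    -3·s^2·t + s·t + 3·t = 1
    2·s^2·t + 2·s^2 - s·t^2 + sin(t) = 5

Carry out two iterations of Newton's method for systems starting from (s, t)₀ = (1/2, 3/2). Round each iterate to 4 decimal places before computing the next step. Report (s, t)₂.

(1.4627, 1.8556)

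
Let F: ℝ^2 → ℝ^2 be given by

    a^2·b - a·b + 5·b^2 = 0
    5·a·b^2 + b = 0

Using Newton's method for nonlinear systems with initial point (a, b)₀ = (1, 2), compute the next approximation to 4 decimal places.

(0.9441, 1.0056)

At (1, 2): F = (20.0000, 22.0000).
Jacobian J = [[2·a·b - b, a^2 - a + 10·b], [5·b^2, 10·a·b + 1]].
At the point, J = [[2.0000, 20.0000], [20.0000, 21.0000]] (det J = -358.0000).
Solving J·Δ = −F gives Δ = (-0.0559, -0.9944).
Then the next iterate is (a, b)₁ = (0.9441, 1.0056).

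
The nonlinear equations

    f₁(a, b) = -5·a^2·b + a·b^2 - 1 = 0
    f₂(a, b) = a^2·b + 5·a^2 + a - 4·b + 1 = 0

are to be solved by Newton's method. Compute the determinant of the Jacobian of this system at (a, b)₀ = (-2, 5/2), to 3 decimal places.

J = [[-10·a·b + b^2, -5·a^2 + 2·a·b], [2·a·b + 10·a + 1, a^2 - 4]].
At the point, J = [[56.250, -30.000], [-29.000, 0.000]].
det J = -870.000.

-870.000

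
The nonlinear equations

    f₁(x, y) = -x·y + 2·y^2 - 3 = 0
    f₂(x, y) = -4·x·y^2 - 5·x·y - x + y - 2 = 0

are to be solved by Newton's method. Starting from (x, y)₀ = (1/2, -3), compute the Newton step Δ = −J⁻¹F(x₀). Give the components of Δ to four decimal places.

At (1/2, -3): F = (16.5000, -16.0000).
Jacobian J = [[-y, -x + 4·y], [-4·y^2 - 5·y - 1, -8·x·y - 5·x + 1]].
At the point, J = [[3.0000, -12.5000], [-22.0000, 10.5000]] (det J = -243.5000).
Solving J·Δ = −F gives Δ = (-0.1099, 1.2936).

(-0.1099, 1.2936)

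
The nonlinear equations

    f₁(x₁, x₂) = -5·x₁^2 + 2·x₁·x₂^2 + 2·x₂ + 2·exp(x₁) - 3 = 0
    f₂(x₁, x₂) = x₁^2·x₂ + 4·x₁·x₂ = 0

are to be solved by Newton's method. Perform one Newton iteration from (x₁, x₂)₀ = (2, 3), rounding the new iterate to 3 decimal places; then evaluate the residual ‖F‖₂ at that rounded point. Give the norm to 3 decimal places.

14.873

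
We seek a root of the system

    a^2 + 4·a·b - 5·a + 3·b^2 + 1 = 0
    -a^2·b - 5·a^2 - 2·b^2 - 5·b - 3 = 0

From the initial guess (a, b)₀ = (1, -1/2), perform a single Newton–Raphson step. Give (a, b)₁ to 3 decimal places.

(0.224, -0.129)

At (1, -1/2): F = (-4.250, -5.500).
Jacobian J = [[2·a + 4·b - 5, 4·a + 6·b], [-2·a·b - 10·a, -a^2 - 4·b - 5]].
At the point, J = [[-5.000, 1.000], [-9.000, -4.000]] (det J = 29.000).
Solving J·Δ = −F gives Δ = (-0.776, 0.371).
Then the next iterate is (a, b)₁ = (0.224, -0.129).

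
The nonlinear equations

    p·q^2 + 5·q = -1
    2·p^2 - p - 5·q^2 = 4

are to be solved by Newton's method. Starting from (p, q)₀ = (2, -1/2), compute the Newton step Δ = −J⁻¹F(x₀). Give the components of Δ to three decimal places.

(-0.367, 0.364)

At (2, -1/2): F = (-1.000, 0.750).
Jacobian J = [[q^2, 2·p·q + 5], [4·p - 1, -10·q]].
At the point, J = [[0.250, 3.000], [7.000, 5.000]] (det J = -19.750).
Solving J·Δ = −F gives Δ = (-0.367, 0.364).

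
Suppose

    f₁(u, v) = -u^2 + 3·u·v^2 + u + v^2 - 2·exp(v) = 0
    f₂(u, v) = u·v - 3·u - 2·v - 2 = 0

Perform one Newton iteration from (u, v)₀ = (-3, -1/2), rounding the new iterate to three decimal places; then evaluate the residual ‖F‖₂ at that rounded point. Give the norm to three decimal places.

At (-3, -1/2): F = (-15.21306, 9.500).
Jacobian J = [[-2·u + 3·v^2 + 1, 6·u·v + 2·v - 2·exp(v)], [v - 3, u - 2]].
At the point, J = [[7.750, 6.78694], [-3.500, -5.000]] (det J = -14.99571).
Solving J·Δ = −F gives Δ = (0.773, 1.359).
Then the next iterate is (u, v)₁ = (-2.227, 0.859).
Re-evaluating at (-2.227, 0.859): F = (-16.10003, 1.05001), so ‖F‖₂ = 16.134.

16.134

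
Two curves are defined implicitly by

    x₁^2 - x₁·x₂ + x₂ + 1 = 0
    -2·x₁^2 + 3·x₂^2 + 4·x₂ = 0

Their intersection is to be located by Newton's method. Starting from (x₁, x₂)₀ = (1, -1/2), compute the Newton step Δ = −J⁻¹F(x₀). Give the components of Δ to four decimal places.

(-0.8000, 0.0500)

At (1, -1/2): F = (2.0000, -3.2500).
Jacobian J = [[2·x₁ - x₂, -x₁ + 1], [-4·x₁, 6·x₂ + 4]].
At the point, J = [[2.5000, 0.0000], [-4.0000, 1.0000]] (det J = 2.5000).
Solving J·Δ = −F gives Δ = (-0.8000, 0.0500).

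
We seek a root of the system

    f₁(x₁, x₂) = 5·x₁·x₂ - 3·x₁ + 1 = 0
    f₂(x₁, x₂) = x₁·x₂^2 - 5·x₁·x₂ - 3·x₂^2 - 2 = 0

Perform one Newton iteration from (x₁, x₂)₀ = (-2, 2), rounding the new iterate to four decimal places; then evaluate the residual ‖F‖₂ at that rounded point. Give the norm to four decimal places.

At (-2, 2): F = (-13.0000, -2.0000).
Jacobian J = [[5·x₂ - 3, 5·x₁], [x₂^2 - 5·x₂, 2·x₁·x₂ - 5·x₁ - 6·x₂]].
At the point, J = [[7.0000, -10.0000], [-6.0000, -10.0000]] (det J = -130.0000).
Solving J·Δ = −F gives Δ = (0.8462, -0.7077).
Then the next iterate is (x₁, x₂)₁ = (-1.1538, 1.2923).
Re-evaluating at (-1.1538, 1.2923): F = (-2.993879, -1.481731), so ‖F‖₂ = 3.3405.

3.3405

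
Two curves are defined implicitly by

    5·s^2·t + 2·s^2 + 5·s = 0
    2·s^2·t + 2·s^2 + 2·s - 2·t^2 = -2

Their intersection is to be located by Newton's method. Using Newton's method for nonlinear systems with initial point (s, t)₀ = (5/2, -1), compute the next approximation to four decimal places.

At (5/2, -1): F = (-6.2500, 5.0000).
Jacobian J = [[10·s·t + 4·s + 5, 5·s^2], [4·s·t + 4·s + 2, 2·s^2 - 4·t]].
At the point, J = [[-10.0000, 31.2500], [2.0000, 16.5000]] (det J = -227.5000).
Solving J·Δ = −F gives Δ = (-1.1401, -0.1648).
Then the next iterate is (s, t)₁ = (1.3599, -1.1648).

(1.3599, -1.1648)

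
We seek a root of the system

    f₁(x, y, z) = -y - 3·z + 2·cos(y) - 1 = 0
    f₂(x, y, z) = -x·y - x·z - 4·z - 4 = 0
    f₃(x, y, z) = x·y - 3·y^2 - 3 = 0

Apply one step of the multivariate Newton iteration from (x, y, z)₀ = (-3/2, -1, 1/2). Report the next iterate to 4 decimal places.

(6.2379, 1.7195, 0.9793)

At (-3/2, -1, 1/2): F = (-0.419395, -6.7500, -4.5000).
Jacobian J = [[0, -2·sin(y) - 1, -3], [-y - z, -x, -x - 4], [y, x - 6·y, 0]].
At the point, J = [[0.0000, 0.682942, -3.0000], [0.5000, 1.5000, -2.5000], [-1.0000, 4.5000, 0.0000]] (det J = -9.542645).
Solving J·Δ = −F gives Δ = (7.7379, 2.7195, 0.4793).
Then the next iterate is (x, y, z)₁ = (6.2379, 1.7195, 0.9793).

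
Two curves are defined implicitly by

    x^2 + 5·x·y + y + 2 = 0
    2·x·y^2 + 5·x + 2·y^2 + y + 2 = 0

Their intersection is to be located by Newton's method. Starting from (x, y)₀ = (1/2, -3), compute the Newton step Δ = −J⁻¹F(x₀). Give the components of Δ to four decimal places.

(-0.2571, 1.3286)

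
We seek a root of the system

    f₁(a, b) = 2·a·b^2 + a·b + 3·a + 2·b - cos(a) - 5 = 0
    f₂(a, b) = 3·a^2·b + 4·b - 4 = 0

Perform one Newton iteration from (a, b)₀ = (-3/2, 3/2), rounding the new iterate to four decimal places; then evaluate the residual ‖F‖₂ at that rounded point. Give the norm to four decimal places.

128.7845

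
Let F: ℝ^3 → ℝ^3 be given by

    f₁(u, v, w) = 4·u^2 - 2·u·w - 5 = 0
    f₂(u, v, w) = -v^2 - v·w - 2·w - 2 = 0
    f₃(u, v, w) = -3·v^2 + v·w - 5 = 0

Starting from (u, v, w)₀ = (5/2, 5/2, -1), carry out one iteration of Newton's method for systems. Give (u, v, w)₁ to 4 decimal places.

At (5/2, 5/2, -1): F = (25.0000, -3.7500, -26.2500).
Jacobian J = [[8·u - 2·w, 0, -2·u], [0, -2·v - w, -v - 2], [0, -6·v + w, v]].
At the point, J = [[22.0000, 0.0000, -5.0000], [0.0000, -4.0000, -4.5000], [0.0000, -16.0000, 2.5000]] (det J = -1804.0000).
Solving J·Δ = −F gives Δ = (-1.0116, -1.5549, 0.5488).
Then the next iterate is (u, v, w)₁ = (1.4884, 0.9451, -0.4512).

(1.4884, 0.9451, -0.4512)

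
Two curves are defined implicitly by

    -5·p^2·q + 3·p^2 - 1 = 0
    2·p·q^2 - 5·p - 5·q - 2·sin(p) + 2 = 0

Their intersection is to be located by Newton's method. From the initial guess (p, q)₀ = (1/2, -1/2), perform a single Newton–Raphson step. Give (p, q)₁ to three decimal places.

(0.484, -0.269)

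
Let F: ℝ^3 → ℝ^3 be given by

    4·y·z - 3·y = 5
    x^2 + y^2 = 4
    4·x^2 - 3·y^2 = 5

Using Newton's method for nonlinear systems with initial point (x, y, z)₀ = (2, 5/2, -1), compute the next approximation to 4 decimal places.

At (2, 5/2, -1): F = (-22.5000, 6.2500, -7.7500).
Jacobian J = [[0, 4·z - 3, 4·y], [2·x, 2·y, 0], [8·x, -6·y, 0]].
At the point, J = [[0.0000, -7.0000, 10.0000], [4.0000, 5.0000, 0.0000], [16.0000, -15.0000, 0.0000]] (det J = -1400.0000).
Solving J·Δ = −F gives Δ = (-0.3929, -0.9357, 1.5950).
Then the next iterate is (x, y, z)₁ = (1.6071, 1.5643, 0.5950).

(1.6071, 1.5643, 0.5950)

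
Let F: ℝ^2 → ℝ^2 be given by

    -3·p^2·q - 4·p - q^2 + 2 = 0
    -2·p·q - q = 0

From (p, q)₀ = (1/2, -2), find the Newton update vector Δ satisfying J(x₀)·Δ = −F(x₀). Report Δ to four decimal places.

(-0.4706, 1.0588)

At (1/2, -2): F = (-2.5000, 4.0000).
Jacobian J = [[-6·p·q - 4, -3·p^2 - 2·q], [-2·q, -2·p - 1]].
At the point, J = [[2.0000, 3.2500], [4.0000, -2.0000]] (det J = -17.0000).
Solving J·Δ = −F gives Δ = (-0.4706, 1.0588).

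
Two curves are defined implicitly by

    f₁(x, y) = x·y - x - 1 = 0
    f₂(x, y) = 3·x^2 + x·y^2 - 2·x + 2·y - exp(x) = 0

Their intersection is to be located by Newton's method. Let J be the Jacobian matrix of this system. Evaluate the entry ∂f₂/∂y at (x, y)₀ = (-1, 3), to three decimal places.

∂f₂/∂y = 2·x·y + 2.
At (-1, 3) this is -4.000.

-4.000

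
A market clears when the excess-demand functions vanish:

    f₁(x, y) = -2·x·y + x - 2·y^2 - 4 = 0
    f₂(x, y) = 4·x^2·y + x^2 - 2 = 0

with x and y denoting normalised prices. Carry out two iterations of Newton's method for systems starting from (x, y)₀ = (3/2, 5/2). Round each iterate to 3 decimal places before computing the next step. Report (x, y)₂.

(1.441, -0.244)

At (3/2, 5/2): F = (-22.500, 22.750).
Jacobian J = [[-2·y + 1, -2·x - 4·y], [8·x·y + 2·x, 4·x^2]].
At the point, J = [[-4.000, -13.000], [33.000, 9.000]] (det J = 393.000).
Solving J·Δ = −F gives Δ = (-0.237, -1.658).
Then the next iterate is (x, y)₁ = (1.263, 0.842).
Round to (1.263, 0.842) and repeat: F = (-6.28182, 4.96770), J = [[-0.684, -5.894], [11.03357, 6.38068]].
Δ = (0.178, -1.086), so (x, y)₂ = (1.441, -0.244).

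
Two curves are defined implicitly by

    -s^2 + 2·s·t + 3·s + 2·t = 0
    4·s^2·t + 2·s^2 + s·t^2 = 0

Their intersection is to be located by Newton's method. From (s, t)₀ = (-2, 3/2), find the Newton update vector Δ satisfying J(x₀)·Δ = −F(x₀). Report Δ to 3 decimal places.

(1.852, 2.759)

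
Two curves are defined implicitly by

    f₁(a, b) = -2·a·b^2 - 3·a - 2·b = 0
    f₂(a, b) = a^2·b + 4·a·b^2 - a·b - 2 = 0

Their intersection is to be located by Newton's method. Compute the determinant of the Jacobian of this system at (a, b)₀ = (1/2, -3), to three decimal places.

J = [[-2·b^2 - 3, -4·a·b - 2], [2·a·b + 4·b^2 - b, a^2 + 8·a·b - a]].
At the point, J = [[-21.000, 4.000], [36.000, -12.250]].
det J = 113.250.

113.250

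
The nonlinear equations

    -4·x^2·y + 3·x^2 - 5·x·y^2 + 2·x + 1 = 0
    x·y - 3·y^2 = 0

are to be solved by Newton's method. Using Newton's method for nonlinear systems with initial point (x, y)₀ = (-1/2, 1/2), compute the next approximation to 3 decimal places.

(12.000, 2.000)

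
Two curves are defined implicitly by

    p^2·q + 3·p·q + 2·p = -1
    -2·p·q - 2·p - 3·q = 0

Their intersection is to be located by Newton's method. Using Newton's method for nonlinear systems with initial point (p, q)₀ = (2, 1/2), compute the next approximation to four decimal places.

(2.5882, -0.8235)

At (2, 1/2): F = (10.0000, -7.5000).
Jacobian J = [[2·p·q + 3·q + 2, p^2 + 3·p], [-2·q - 2, -2·p - 3]].
At the point, J = [[5.5000, 10.0000], [-3.0000, -7.0000]] (det J = -8.5000).
Solving J·Δ = −F gives Δ = (0.5882, -1.3235).
Then the next iterate is (p, q)₁ = (2.5882, -0.8235).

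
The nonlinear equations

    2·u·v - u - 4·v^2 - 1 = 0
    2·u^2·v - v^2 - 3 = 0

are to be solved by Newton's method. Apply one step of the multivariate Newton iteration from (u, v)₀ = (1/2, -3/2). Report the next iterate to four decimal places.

(-0.9400, -1.0200)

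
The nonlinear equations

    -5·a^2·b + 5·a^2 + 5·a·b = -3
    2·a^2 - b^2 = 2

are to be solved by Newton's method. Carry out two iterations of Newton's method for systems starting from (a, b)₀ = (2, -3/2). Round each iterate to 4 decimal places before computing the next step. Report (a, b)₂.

(0.7325, 0.5352)

At (2, -3/2): F = (38.0000, 3.7500).
Jacobian J = [[-10·a·b + 10·a + 5·b, -5·a^2 + 5·a], [4·a, -2·b]].
At the point, J = [[42.5000, -10.0000], [8.0000, 3.0000]] (det J = 207.5000).
Solving J·Δ = −F gives Δ = (-0.7301, 0.6970).
Then the next iterate is (a, b)₁ = (1.2699, -0.8030).
Round to (1.2699, -0.8030) and repeat: F = (12.439355, 0.580483), J = [[18.881297, -1.713730], [5.0796, 1.6060]].
Δ = (-0.5374, 1.3382), so (a, b)₂ = (0.7325, 0.5352).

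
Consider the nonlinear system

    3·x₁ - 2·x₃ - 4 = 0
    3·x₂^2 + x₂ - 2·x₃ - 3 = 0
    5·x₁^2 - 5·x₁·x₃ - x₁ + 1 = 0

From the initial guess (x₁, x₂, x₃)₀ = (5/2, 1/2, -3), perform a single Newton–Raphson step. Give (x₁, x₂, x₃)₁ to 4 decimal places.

(2.1111, 1.5208, 1.1667)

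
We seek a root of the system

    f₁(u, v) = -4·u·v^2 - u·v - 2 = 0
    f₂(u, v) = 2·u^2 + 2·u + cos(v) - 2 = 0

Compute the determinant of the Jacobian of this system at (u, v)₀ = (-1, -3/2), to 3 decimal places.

-29.481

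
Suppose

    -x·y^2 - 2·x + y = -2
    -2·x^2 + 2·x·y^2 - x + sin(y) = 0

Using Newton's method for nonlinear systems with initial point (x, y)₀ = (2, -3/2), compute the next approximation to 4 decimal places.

(0.6689, -1.1653)

At (2, -3/2): F = (-8.0000, -1.997495).
Jacobian J = [[-y^2 - 2, -2·x·y + 1], [-4·x + 2·y^2 - 1, 4·x·y + cos(y)]].
At the point, J = [[-4.2500, 7.0000], [-4.5000, -11.929263]] (det J = 82.199367).
Solving J·Δ = −F gives Δ = (-1.3311, 0.3347).
Then the next iterate is (x, y)₁ = (0.6689, -1.1653).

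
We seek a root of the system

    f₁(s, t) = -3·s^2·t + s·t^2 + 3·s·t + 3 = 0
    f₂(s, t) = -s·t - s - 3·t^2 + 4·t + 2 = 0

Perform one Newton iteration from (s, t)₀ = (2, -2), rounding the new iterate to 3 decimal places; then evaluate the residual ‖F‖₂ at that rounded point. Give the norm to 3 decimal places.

8.047

At (2, -2): F = (23.000, -16.000).
Jacobian J = [[-6·s·t + t^2 + 3·t, -3·s^2 + 2·s·t + 3·s], [-t - 1, -s - 6·t + 4]].
At the point, J = [[22.000, -14.000], [1.000, 14.000]] (det J = 322.000).
Solving J·Δ = −F gives Δ = (-0.304, 1.165).
Then the next iterate is (s, t)₁ = (1.696, -0.835).
Re-evaluating at (1.696, -0.835): F = (7.13944, -3.71152), so ‖F‖₂ = 8.047.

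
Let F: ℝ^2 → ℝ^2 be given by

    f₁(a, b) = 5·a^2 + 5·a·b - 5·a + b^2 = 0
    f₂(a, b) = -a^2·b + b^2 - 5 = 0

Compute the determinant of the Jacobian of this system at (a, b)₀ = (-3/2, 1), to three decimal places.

20.250

J = [[10·a + 5·b - 5, 5·a + 2·b], [-2·a·b, -a^2 + 2·b]].
At the point, J = [[-15.000, -5.500], [3.000, -0.250]].
det J = 20.250.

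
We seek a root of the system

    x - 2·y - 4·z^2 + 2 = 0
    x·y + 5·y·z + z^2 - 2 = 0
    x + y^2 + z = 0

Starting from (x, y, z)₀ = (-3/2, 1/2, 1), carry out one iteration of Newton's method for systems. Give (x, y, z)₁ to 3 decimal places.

At (-3/2, 1/2, 1): F = (-4.500, 0.750, -0.250).
Jacobian J = [[1, -2, -8·z], [y, x + 5·z, 5·y + 2·z], [1, 2·y, 1]].
At the point, J = [[1.000, -2.000, -8.000], [0.500, 3.500, 4.500], [1.000, 1.000, 1.000]] (det J = 15.000).
Solving J·Δ = −F gives Δ = (0.317, 0.608, -0.675).
Then the next iterate is (x, y, z)₁ = (-1.183, 1.108, 0.325).

(-1.183, 1.108, 0.325)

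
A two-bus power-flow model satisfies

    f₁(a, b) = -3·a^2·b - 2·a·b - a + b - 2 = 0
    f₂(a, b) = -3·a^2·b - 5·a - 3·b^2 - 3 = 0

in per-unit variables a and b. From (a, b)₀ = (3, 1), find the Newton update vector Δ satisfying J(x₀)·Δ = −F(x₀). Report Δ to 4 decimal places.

(-7.3256, 3.6512)

At (3, 1): F = (-37.0000, -48.0000).
Jacobian J = [[-6·a·b - 2·b - 1, -3·a^2 - 2·a + 1], [-6·a·b - 5, -3·a^2 - 6·b]].
At the point, J = [[-21.0000, -32.0000], [-23.0000, -33.0000]] (det J = -43.0000).
Solving J·Δ = −F gives Δ = (-7.3256, 3.6512).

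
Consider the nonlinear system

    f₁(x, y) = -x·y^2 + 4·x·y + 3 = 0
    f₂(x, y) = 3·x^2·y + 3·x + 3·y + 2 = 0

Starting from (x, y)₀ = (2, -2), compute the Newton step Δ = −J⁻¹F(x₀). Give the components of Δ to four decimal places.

(-0.2372, 1.1346)

At (2, -2): F = (-21.0000, -22.0000).
Jacobian J = [[-y^2 + 4·y, -2·x·y + 4·x], [6·x·y + 3, 3·x^2 + 3]].
At the point, J = [[-12.0000, 16.0000], [-21.0000, 15.0000]] (det J = 156.0000).
Solving J·Δ = −F gives Δ = (-0.2372, 1.1346).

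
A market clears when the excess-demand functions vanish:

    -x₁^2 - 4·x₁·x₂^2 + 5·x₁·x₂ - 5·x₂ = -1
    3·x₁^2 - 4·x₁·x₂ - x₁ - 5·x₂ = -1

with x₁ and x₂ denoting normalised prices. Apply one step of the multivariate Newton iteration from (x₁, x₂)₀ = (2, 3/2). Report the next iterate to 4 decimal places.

(1.9159, 0.8138)

At (2, 3/2): F = (-13.5000, -8.5000).
Jacobian J = [[-2·x₁ - 4·x₂^2 + 5·x₂, -8·x₁·x₂ + 5·x₁ - 5], [6·x₁ - 4·x₂ - 1, -4·x₁ - 5]].
At the point, J = [[-5.5000, -19.0000], [5.0000, -13.0000]] (det J = 166.5000).
Solving J·Δ = −F gives Δ = (-0.0841, -0.6862).
Then the next iterate is (x₁, x₂)₁ = (1.9159, 0.8138).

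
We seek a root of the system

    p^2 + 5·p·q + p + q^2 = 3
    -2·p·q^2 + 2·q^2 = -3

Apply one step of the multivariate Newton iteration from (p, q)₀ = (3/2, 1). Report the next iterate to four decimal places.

(39.0000, -35.5000)

At (3/2, 1): F = (9.2500, 2.0000).
Jacobian J = [[2·p + 5·q + 1, 5·p + 2·q], [-2·q^2, -4·p·q + 4·q]].
At the point, J = [[9.0000, 9.5000], [-2.0000, -2.0000]] (det J = 1.0000).
Solving J·Δ = −F gives Δ = (37.5000, -36.5000).
Then the next iterate is (p, q)₁ = (39.0000, -35.5000).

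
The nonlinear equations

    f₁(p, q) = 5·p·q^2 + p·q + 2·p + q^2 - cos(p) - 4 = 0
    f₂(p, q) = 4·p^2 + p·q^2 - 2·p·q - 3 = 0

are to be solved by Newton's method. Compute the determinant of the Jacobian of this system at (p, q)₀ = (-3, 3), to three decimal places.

-2425.307

J = [[5·q^2 + q + sin(p) + 2, 10·p·q + p + 2·q], [8·p + q^2 - 2·q, 2·p·q - 2·p]].
At the point, J = [[49.85888, -87.000], [-21.000, -12.000]].
det J = -2425.307.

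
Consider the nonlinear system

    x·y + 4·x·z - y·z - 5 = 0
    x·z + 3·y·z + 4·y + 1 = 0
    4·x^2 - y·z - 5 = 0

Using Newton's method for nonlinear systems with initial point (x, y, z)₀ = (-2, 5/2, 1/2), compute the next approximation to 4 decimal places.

(-1.2268, 0.5978, -0.1681)

At (-2, 5/2, 1/2): F = (-15.2500, 13.7500, 9.7500).
Jacobian J = [[y + 4·z, x - z, 4·x - y], [z, 3·z + 4, x + 3·y], [8·x, -z, -y]].
At the point, J = [[4.5000, -2.5000, -10.5000], [0.5000, 5.5000, 5.5000], [-16.0000, -0.5000, -2.5000]] (det J = -754.0000).
Solving J·Δ = −F gives Δ = (0.7732, -1.9022, -0.6681).
Then the next iterate is (x, y, z)₁ = (-1.2268, 0.5978, -0.1681).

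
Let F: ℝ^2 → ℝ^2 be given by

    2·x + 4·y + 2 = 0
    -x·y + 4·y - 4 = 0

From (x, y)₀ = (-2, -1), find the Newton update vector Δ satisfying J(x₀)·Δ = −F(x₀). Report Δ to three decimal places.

(-0.500, 1.750)

At (-2, -1): F = (-6.000, -10.000).
Jacobian J = [[2, 4], [-y, -x + 4]].
At the point, J = [[2.000, 4.000], [1.000, 6.000]] (det J = 8.000).
Solving J·Δ = −F gives Δ = (-0.500, 1.750).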